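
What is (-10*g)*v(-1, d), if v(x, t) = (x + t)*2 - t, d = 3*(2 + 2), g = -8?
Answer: 800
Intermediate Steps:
d = 12 (d = 3*4 = 12)
v(x, t) = t + 2*x (v(x, t) = (t + x)*2 - t = (2*t + 2*x) - t = t + 2*x)
(-10*g)*v(-1, d) = (-10*(-8))*(12 + 2*(-1)) = 80*(12 - 2) = 80*10 = 800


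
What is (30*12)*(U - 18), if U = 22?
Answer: 1440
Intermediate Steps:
(30*12)*(U - 18) = (30*12)*(22 - 18) = 360*4 = 1440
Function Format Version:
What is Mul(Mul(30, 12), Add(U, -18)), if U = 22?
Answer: 1440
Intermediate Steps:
Mul(Mul(30, 12), Add(U, -18)) = Mul(Mul(30, 12), Add(22, -18)) = Mul(360, 4) = 1440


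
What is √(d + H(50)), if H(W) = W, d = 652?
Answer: 3*√78 ≈ 26.495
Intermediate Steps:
√(d + H(50)) = √(652 + 50) = √702 = 3*√78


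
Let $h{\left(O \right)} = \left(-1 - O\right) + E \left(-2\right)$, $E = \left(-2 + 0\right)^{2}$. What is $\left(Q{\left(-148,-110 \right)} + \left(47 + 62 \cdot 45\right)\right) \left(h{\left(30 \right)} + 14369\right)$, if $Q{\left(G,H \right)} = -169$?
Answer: $38232440$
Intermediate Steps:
$E = 4$ ($E = \left(-2\right)^{2} = 4$)
$h{\left(O \right)} = -9 - O$ ($h{\left(O \right)} = \left(-1 - O\right) + 4 \left(-2\right) = \left(-1 - O\right) - 8 = -9 - O$)
$\left(Q{\left(-148,-110 \right)} + \left(47 + 62 \cdot 45\right)\right) \left(h{\left(30 \right)} + 14369\right) = \left(-169 + \left(47 + 62 \cdot 45\right)\right) \left(\left(-9 - 30\right) + 14369\right) = \left(-169 + \left(47 + 2790\right)\right) \left(\left(-9 - 30\right) + 14369\right) = \left(-169 + 2837\right) \left(-39 + 14369\right) = 2668 \cdot 14330 = 38232440$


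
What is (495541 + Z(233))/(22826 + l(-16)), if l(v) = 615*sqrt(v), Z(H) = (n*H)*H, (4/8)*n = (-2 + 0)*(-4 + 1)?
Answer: 13090813717/263538938 - 705410535*I/131769469 ≈ 49.673 - 5.3534*I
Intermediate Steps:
n = 12 (n = 2*((-2 + 0)*(-4 + 1)) = 2*(-2*(-3)) = 2*6 = 12)
Z(H) = 12*H**2 (Z(H) = (12*H)*H = 12*H**2)
(495541 + Z(233))/(22826 + l(-16)) = (495541 + 12*233**2)/(22826 + 615*sqrt(-16)) = (495541 + 12*54289)/(22826 + 615*(4*I)) = (495541 + 651468)/(22826 + 2460*I) = 1147009*((22826 - 2460*I)/527077876) = 1147009*(22826 - 2460*I)/527077876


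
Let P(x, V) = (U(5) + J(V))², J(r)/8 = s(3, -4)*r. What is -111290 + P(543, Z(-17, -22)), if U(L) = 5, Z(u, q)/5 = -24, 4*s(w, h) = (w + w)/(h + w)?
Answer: 1976735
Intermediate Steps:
s(w, h) = w/(2*(h + w)) (s(w, h) = ((w + w)/(h + w))/4 = ((2*w)/(h + w))/4 = (2*w/(h + w))/4 = w/(2*(h + w)))
Z(u, q) = -120 (Z(u, q) = 5*(-24) = -120)
J(r) = -12*r (J(r) = 8*(((½)*3/(-4 + 3))*r) = 8*(((½)*3/(-1))*r) = 8*(((½)*3*(-1))*r) = 8*(-3*r/2) = -12*r)
P(x, V) = (5 - 12*V)²
-111290 + P(543, Z(-17, -22)) = -111290 + (5 - 12*(-120))² = -111290 + (5 + 1440)² = -111290 + 1445² = -111290 + 2088025 = 1976735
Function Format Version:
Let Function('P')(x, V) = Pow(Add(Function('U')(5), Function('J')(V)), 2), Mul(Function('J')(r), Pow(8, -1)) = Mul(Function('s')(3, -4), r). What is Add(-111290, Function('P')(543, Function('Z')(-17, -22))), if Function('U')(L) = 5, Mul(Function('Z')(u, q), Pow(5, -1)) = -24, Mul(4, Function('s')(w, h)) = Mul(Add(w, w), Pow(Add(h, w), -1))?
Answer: 1976735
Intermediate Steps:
Function('s')(w, h) = Mul(Rational(1, 2), w, Pow(Add(h, w), -1)) (Function('s')(w, h) = Mul(Rational(1, 4), Mul(Add(w, w), Pow(Add(h, w), -1))) = Mul(Rational(1, 4), Mul(Mul(2, w), Pow(Add(h, w), -1))) = Mul(Rational(1, 4), Mul(2, w, Pow(Add(h, w), -1))) = Mul(Rational(1, 2), w, Pow(Add(h, w), -1)))
Function('Z')(u, q) = -120 (Function('Z')(u, q) = Mul(5, -24) = -120)
Function('J')(r) = Mul(-12, r) (Function('J')(r) = Mul(8, Mul(Mul(Rational(1, 2), 3, Pow(Add(-4, 3), -1)), r)) = Mul(8, Mul(Mul(Rational(1, 2), 3, Pow(-1, -1)), r)) = Mul(8, Mul(Mul(Rational(1, 2), 3, -1), r)) = Mul(8, Mul(Rational(-3, 2), r)) = Mul(-12, r))
Function('P')(x, V) = Pow(Add(5, Mul(-12, V)), 2)
Add(-111290, Function('P')(543, Function('Z')(-17, -22))) = Add(-111290, Pow(Add(5, Mul(-12, -120)), 2)) = Add(-111290, Pow(Add(5, 1440), 2)) = Add(-111290, Pow(1445, 2)) = Add(-111290, 2088025) = 1976735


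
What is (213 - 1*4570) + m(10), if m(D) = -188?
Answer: -4545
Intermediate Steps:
(213 - 1*4570) + m(10) = (213 - 1*4570) - 188 = (213 - 4570) - 188 = -4357 - 188 = -4545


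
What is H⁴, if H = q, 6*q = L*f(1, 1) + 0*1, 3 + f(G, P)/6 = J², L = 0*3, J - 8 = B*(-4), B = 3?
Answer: 0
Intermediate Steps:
J = -4 (J = 8 + 3*(-4) = 8 - 12 = -4)
L = 0
f(G, P) = 78 (f(G, P) = -18 + 6*(-4)² = -18 + 6*16 = -18 + 96 = 78)
q = 0 (q = (0*78 + 0*1)/6 = (0 + 0)/6 = (⅙)*0 = 0)
H = 0
H⁴ = 0⁴ = 0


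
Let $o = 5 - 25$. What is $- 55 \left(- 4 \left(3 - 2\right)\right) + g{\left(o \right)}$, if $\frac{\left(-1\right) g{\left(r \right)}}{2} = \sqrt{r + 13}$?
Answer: $220 - 2 i \sqrt{7} \approx 220.0 - 5.2915 i$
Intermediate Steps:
$o = -20$ ($o = 5 - 25 = -20$)
$g{\left(r \right)} = - 2 \sqrt{13 + r}$ ($g{\left(r \right)} = - 2 \sqrt{r + 13} = - 2 \sqrt{13 + r}$)
$- 55 \left(- 4 \left(3 - 2\right)\right) + g{\left(o \right)} = - 55 \left(- 4 \left(3 - 2\right)\right) - 2 \sqrt{13 - 20} = - 55 \left(\left(-4\right) 1\right) - 2 \sqrt{-7} = \left(-55\right) \left(-4\right) - 2 i \sqrt{7} = 220 - 2 i \sqrt{7}$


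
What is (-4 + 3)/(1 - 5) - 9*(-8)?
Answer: 289/4 ≈ 72.250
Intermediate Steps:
(-4 + 3)/(1 - 5) - 9*(-8) = -1/(-4) + 72 = -1*(-¼) + 72 = ¼ + 72 = 289/4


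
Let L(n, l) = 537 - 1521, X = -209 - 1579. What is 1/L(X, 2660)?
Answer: -1/984 ≈ -0.0010163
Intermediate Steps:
X = -1788
L(n, l) = -984
1/L(X, 2660) = 1/(-984) = -1/984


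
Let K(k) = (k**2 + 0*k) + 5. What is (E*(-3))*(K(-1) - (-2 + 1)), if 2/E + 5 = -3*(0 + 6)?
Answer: 42/23 ≈ 1.8261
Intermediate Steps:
E = -2/23 (E = 2/(-5 - 3*(0 + 6)) = 2/(-5 - 3*6) = 2/(-5 - 18) = 2/(-23) = 2*(-1/23) = -2/23 ≈ -0.086957)
K(k) = 5 + k**2 (K(k) = (k**2 + 0) + 5 = k**2 + 5 = 5 + k**2)
(E*(-3))*(K(-1) - (-2 + 1)) = (-2/23*(-3))*((5 + (-1)**2) - (-2 + 1)) = 6*((5 + 1) - 1*(-1))/23 = 6*(6 + 1)/23 = (6/23)*7 = 42/23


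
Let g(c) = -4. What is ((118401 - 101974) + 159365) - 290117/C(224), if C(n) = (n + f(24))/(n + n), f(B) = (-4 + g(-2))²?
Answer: -2479510/9 ≈ -2.7550e+5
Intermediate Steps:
f(B) = 64 (f(B) = (-4 - 4)² = (-8)² = 64)
C(n) = (64 + n)/(2*n) (C(n) = (n + 64)/(n + n) = (64 + n)/((2*n)) = (64 + n)*(1/(2*n)) = (64 + n)/(2*n))
((118401 - 101974) + 159365) - 290117/C(224) = ((118401 - 101974) + 159365) - 290117*448/(64 + 224) = (16427 + 159365) - 290117/((½)*(1/224)*288) = 175792 - 290117/9/14 = 175792 - 290117*14/9 = 175792 - 4061638/9 = -2479510/9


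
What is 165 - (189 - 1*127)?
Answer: 103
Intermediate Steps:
165 - (189 - 1*127) = 165 - (189 - 127) = 165 - 1*62 = 165 - 62 = 103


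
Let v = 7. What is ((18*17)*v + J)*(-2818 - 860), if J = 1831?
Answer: -14612694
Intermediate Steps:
((18*17)*v + J)*(-2818 - 860) = ((18*17)*7 + 1831)*(-2818 - 860) = (306*7 + 1831)*(-3678) = (2142 + 1831)*(-3678) = 3973*(-3678) = -14612694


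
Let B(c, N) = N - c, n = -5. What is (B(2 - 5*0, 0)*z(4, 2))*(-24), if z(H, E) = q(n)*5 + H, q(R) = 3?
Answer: 912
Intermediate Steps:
z(H, E) = 15 + H (z(H, E) = 3*5 + H = 15 + H)
(B(2 - 5*0, 0)*z(4, 2))*(-24) = ((0 - (2 - 5*0))*(15 + 4))*(-24) = ((0 - (2 + 0))*19)*(-24) = ((0 - 1*2)*19)*(-24) = ((0 - 2)*19)*(-24) = -2*19*(-24) = -38*(-24) = 912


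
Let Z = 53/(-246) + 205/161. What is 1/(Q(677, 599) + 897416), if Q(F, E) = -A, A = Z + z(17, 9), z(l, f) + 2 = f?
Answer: 39606/35542738957 ≈ 1.1143e-6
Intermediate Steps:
z(l, f) = -2 + f
Z = 41897/39606 (Z = 53*(-1/246) + 205*(1/161) = -53/246 + 205/161 = 41897/39606 ≈ 1.0578)
A = 319139/39606 (A = 41897/39606 + (-2 + 9) = 41897/39606 + 7 = 319139/39606 ≈ 8.0578)
Q(F, E) = -319139/39606 (Q(F, E) = -1*319139/39606 = -319139/39606)
1/(Q(677, 599) + 897416) = 1/(-319139/39606 + 897416) = 1/(35542738957/39606) = 39606/35542738957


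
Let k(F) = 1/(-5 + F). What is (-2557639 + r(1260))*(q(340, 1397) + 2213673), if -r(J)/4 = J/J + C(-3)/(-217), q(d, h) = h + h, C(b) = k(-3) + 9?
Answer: -2460316029990797/434 ≈ -5.6689e+12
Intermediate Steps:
C(b) = 71/8 (C(b) = 1/(-5 - 3) + 9 = 1/(-8) + 9 = -⅛ + 9 = 71/8)
q(d, h) = 2*h
r(J) = -1665/434 (r(J) = -4*(J/J + (71/8)/(-217)) = -4*(1 + (71/8)*(-1/217)) = -4*(1 - 71/1736) = -4*1665/1736 = -1665/434)
(-2557639 + r(1260))*(q(340, 1397) + 2213673) = (-2557639 - 1665/434)*(2*1397 + 2213673) = -1110016991*(2794 + 2213673)/434 = -1110016991/434*2216467 = -2460316029990797/434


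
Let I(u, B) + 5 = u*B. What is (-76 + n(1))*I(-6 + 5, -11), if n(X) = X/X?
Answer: -450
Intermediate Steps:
n(X) = 1
I(u, B) = -5 + B*u (I(u, B) = -5 + u*B = -5 + B*u)
(-76 + n(1))*I(-6 + 5, -11) = (-76 + 1)*(-5 - 11*(-6 + 5)) = -75*(-5 - 11*(-1)) = -75*(-5 + 11) = -75*6 = -450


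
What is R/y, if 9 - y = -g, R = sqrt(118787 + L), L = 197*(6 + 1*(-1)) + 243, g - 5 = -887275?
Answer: -3*sqrt(13335)/887261 ≈ -0.00039045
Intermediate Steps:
g = -887270 (g = 5 - 887275 = -887270)
L = 1228 (L = 197*(6 - 1) + 243 = 197*5 + 243 = 985 + 243 = 1228)
R = 3*sqrt(13335) (R = sqrt(118787 + 1228) = sqrt(120015) = 3*sqrt(13335) ≈ 346.43)
y = -887261 (y = 9 - (-1)*(-887270) = 9 - 1*887270 = 9 - 887270 = -887261)
R/y = (3*sqrt(13335))/(-887261) = (3*sqrt(13335))*(-1/887261) = -3*sqrt(13335)/887261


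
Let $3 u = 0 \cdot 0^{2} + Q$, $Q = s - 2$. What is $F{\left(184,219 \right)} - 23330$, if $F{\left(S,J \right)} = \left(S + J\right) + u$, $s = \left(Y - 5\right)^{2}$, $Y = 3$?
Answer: $- \frac{68779}{3} \approx -22926.0$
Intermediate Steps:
$s = 4$ ($s = \left(3 - 5\right)^{2} = \left(-2\right)^{2} = 4$)
$Q = 2$ ($Q = 4 - 2 = 2$)
$u = \frac{2}{3}$ ($u = \frac{0 \cdot 0^{2} + 2}{3} = \frac{0 \cdot 0 + 2}{3} = \frac{0 + 2}{3} = \frac{1}{3} \cdot 2 = \frac{2}{3} \approx 0.66667$)
$F{\left(S,J \right)} = \frac{2}{3} + J + S$ ($F{\left(S,J \right)} = \left(S + J\right) + \frac{2}{3} = \left(J + S\right) + \frac{2}{3} = \frac{2}{3} + J + S$)
$F{\left(184,219 \right)} - 23330 = \left(\frac{2}{3} + 219 + 184\right) - 23330 = \frac{1211}{3} - 23330 = - \frac{68779}{3}$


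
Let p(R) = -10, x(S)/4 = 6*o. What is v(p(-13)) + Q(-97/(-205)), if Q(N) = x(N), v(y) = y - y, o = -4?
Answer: -96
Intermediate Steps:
x(S) = -96 (x(S) = 4*(6*(-4)) = 4*(-24) = -96)
v(y) = 0
Q(N) = -96
v(p(-13)) + Q(-97/(-205)) = 0 - 96 = -96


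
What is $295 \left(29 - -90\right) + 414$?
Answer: $35519$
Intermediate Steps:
$295 \left(29 - -90\right) + 414 = 295 \left(29 + 90\right) + 414 = 295 \cdot 119 + 414 = 35105 + 414 = 35519$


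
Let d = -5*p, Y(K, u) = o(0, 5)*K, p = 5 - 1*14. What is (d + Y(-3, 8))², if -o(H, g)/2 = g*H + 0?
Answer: 2025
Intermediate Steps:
o(H, g) = -2*H*g (o(H, g) = -2*(g*H + 0) = -2*(H*g + 0) = -2*H*g)
p = -9 (p = 5 - 14 = -9)
Y(K, u) = 0 (Y(K, u) = (-2*0*5)*K = 0*K = 0)
d = 45 (d = -5*(-9) = 45)
(d + Y(-3, 8))² = (45 + 0)² = 45² = 2025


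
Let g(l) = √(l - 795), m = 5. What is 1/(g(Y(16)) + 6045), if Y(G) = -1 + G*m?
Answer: 6045/36542741 - 2*I*√179/36542741 ≈ 0.00016542 - 7.3224e-7*I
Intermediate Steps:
Y(G) = -1 + 5*G (Y(G) = -1 + G*5 = -1 + 5*G)
g(l) = √(-795 + l)
1/(g(Y(16)) + 6045) = 1/(√(-795 + (-1 + 5*16)) + 6045) = 1/(√(-795 + (-1 + 80)) + 6045) = 1/(√(-795 + 79) + 6045) = 1/(√(-716) + 6045) = 1/(2*I*√179 + 6045) = 1/(6045 + 2*I*√179)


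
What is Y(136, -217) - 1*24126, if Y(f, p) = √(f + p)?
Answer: -24126 + 9*I ≈ -24126.0 + 9.0*I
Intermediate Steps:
Y(136, -217) - 1*24126 = √(136 - 217) - 1*24126 = √(-81) - 24126 = 9*I - 24126 = -24126 + 9*I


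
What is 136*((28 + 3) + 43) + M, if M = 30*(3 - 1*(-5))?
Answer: 10304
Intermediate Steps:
M = 240 (M = 30*(3 + 5) = 30*8 = 240)
136*((28 + 3) + 43) + M = 136*((28 + 3) + 43) + 240 = 136*(31 + 43) + 240 = 136*74 + 240 = 10064 + 240 = 10304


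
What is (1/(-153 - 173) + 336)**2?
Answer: 11997916225/106276 ≈ 1.1289e+5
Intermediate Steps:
(1/(-153 - 173) + 336)**2 = (1/(-326) + 336)**2 = (-1/326 + 336)**2 = (109535/326)**2 = 11997916225/106276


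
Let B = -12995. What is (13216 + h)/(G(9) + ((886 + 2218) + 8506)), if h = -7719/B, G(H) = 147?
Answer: 171749639/152782215 ≈ 1.1241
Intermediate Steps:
h = 7719/12995 (h = -7719/(-12995) = -7719*(-1/12995) = 7719/12995 ≈ 0.59400)
(13216 + h)/(G(9) + ((886 + 2218) + 8506)) = (13216 + 7719/12995)/(147 + ((886 + 2218) + 8506)) = 171749639/(12995*(147 + (3104 + 8506))) = 171749639/(12995*(147 + 11610)) = (171749639/12995)/11757 = (171749639/12995)*(1/11757) = 171749639/152782215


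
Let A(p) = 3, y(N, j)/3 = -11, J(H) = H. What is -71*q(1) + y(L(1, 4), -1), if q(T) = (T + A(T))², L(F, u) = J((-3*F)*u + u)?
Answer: -1169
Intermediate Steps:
L(F, u) = u - 3*F*u (L(F, u) = (-3*F)*u + u = -3*F*u + u = u - 3*F*u)
y(N, j) = -33 (y(N, j) = 3*(-11) = -33)
q(T) = (3 + T)² (q(T) = (T + 3)² = (3 + T)²)
-71*q(1) + y(L(1, 4), -1) = -71*(3 + 1)² - 33 = -71*4² - 33 = -71*16 - 33 = -1136 - 33 = -1169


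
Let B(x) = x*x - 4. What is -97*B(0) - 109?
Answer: 279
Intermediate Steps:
B(x) = -4 + x² (B(x) = x² - 4 = -4 + x²)
-97*B(0) - 109 = -97*(-4 + 0²) - 109 = -97*(-4 + 0) - 109 = -97*(-4) - 109 = 388 - 109 = 279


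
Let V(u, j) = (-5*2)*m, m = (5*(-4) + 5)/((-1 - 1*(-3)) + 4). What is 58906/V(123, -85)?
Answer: 58906/25 ≈ 2356.2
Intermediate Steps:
m = -5/2 (m = (-20 + 5)/((-1 + 3) + 4) = -15/(2 + 4) = -15/6 = -15*1/6 = -5/2 ≈ -2.5000)
V(u, j) = 25 (V(u, j) = -5*2*(-5/2) = -10*(-5/2) = 25)
58906/V(123, -85) = 58906/25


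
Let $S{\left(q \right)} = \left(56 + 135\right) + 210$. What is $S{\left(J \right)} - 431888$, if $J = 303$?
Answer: $-431487$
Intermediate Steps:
$S{\left(q \right)} = 401$ ($S{\left(q \right)} = 191 + 210 = 401$)
$S{\left(J \right)} - 431888 = 401 - 431888 = -431487$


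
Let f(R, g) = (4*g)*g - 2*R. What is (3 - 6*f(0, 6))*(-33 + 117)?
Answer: -72324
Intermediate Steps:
f(R, g) = -2*R + 4*g² (f(R, g) = 4*g² - 2*R = -2*R + 4*g²)
(3 - 6*f(0, 6))*(-33 + 117) = (3 - 6*(-2*0 + 4*6²))*(-33 + 117) = (3 - 6*(0 + 4*36))*84 = (3 - 6*(0 + 144))*84 = (3 - 6*144)*84 = (3 - 864)*84 = -861*84 = -72324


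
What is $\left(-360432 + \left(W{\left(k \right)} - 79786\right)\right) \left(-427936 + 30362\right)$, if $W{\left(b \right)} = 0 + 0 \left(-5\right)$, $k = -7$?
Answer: $175019231132$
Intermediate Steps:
$W{\left(b \right)} = 0$ ($W{\left(b \right)} = 0 + 0 = 0$)
$\left(-360432 + \left(W{\left(k \right)} - 79786\right)\right) \left(-427936 + 30362\right) = \left(-360432 + \left(0 - 79786\right)\right) \left(-427936 + 30362\right) = \left(-360432 + \left(0 - 79786\right)\right) \left(-397574\right) = \left(-360432 - 79786\right) \left(-397574\right) = \left(-440218\right) \left(-397574\right) = 175019231132$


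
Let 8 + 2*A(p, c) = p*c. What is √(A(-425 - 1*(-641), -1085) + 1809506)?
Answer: √1692322 ≈ 1300.9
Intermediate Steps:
A(p, c) = -4 + c*p/2 (A(p, c) = -4 + (p*c)/2 = -4 + (c*p)/2 = -4 + c*p/2)
√(A(-425 - 1*(-641), -1085) + 1809506) = √((-4 + (½)*(-1085)*(-425 - 1*(-641))) + 1809506) = √((-4 + (½)*(-1085)*(-425 + 641)) + 1809506) = √((-4 + (½)*(-1085)*216) + 1809506) = √((-4 - 117180) + 1809506) = √(-117184 + 1809506) = √1692322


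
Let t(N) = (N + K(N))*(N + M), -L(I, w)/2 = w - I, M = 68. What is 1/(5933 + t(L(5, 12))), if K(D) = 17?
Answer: 1/6095 ≈ 0.00016407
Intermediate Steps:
L(I, w) = -2*w + 2*I (L(I, w) = -2*(w - I) = -2*w + 2*I)
t(N) = (17 + N)*(68 + N) (t(N) = (N + 17)*(N + 68) = (17 + N)*(68 + N))
1/(5933 + t(L(5, 12))) = 1/(5933 + (1156 + (-2*12 + 2*5)² + 85*(-2*12 + 2*5))) = 1/(5933 + (1156 + (-24 + 10)² + 85*(-24 + 10))) = 1/(5933 + (1156 + (-14)² + 85*(-14))) = 1/(5933 + (1156 + 196 - 1190)) = 1/(5933 + 162) = 1/6095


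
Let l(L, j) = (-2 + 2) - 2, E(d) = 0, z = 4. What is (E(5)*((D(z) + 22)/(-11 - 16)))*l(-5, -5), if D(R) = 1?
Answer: 0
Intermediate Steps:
l(L, j) = -2 (l(L, j) = 0 - 2 = -2)
(E(5)*((D(z) + 22)/(-11 - 16)))*l(-5, -5) = (0*((1 + 22)/(-11 - 16)))*(-2) = (0*(23/(-27)))*(-2) = (0*(23*(-1/27)))*(-2) = (0*(-23/27))*(-2) = 0*(-2) = 0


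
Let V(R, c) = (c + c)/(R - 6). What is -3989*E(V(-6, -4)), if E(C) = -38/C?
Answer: 227373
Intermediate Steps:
V(R, c) = 2*c/(-6 + R) (V(R, c) = (2*c)/(-6 + R) = 2*c/(-6 + R))
-3989*E(V(-6, -4)) = -(-151582)/(2*(-4)/(-6 - 6)) = -(-151582)/(2*(-4)/(-12)) = -(-151582)/(2*(-4)*(-1/12)) = -(-151582)/2/3 = -(-151582)*3/2 = -3989*(-57) = 227373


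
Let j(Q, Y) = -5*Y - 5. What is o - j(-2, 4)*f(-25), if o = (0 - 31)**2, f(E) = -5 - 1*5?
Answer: 711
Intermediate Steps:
f(E) = -10 (f(E) = -5 - 5 = -10)
j(Q, Y) = -5 - 5*Y
o = 961 (o = (-31)**2 = 961)
o - j(-2, 4)*f(-25) = 961 - (-5 - 5*4)*(-10) = 961 - (-5 - 20)*(-10) = 961 - (-25)*(-10) = 961 - 1*250 = 961 - 250 = 711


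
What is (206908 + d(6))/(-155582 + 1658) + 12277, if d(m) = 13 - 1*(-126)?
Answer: 1889517901/153924 ≈ 12276.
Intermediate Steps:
d(m) = 139 (d(m) = 13 + 126 = 139)
(206908 + d(6))/(-155582 + 1658) + 12277 = (206908 + 139)/(-155582 + 1658) + 12277 = 207047/(-153924) + 12277 = 207047*(-1/153924) + 12277 = -207047/153924 + 12277 = 1889517901/153924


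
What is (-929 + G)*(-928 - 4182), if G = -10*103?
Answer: 10010490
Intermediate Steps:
G = -1030
(-929 + G)*(-928 - 4182) = (-929 - 1030)*(-928 - 4182) = -1959*(-5110) = 10010490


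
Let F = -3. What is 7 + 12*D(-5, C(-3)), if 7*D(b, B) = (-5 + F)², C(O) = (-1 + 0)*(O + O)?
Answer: 817/7 ≈ 116.71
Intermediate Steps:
C(O) = -2*O
D(b, B) = 64/7 (D(b, B) = (-5 - 3)²/7 = (⅐)*(-8)² = (⅐)*64 = 64/7)
7 + 12*D(-5, C(-3)) = 7 + 12*(64/7) = 7 + 768/7 = 817/7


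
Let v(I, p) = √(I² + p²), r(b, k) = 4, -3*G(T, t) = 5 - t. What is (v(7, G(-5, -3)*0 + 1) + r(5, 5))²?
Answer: 66 + 40*√2 ≈ 122.57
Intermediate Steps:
G(T, t) = -5/3 + t/3 (G(T, t) = -(5 - t)/3 = -5/3 + t/3)
(v(7, G(-5, -3)*0 + 1) + r(5, 5))² = (√(7² + ((-5/3 + (⅓)*(-3))*0 + 1)²) + 4)² = (√(49 + ((-5/3 - 1)*0 + 1)²) + 4)² = (√(49 + (-8/3*0 + 1)²) + 4)² = (√(49 + (0 + 1)²) + 4)² = (√(49 + 1²) + 4)² = (√(49 + 1) + 4)² = (√50 + 4)² = (5*√2 + 4)² = (4 + 5*√2)²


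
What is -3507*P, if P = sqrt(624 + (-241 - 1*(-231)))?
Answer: -3507*sqrt(614) ≈ -86900.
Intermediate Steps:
P = sqrt(614) (P = sqrt(624 + (-241 + 231)) = sqrt(624 - 10) = sqrt(614) ≈ 24.779)
-3507*P = -3507*sqrt(614)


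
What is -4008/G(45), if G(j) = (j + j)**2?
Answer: -334/675 ≈ -0.49481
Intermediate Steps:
G(j) = 4*j**2 (G(j) = (2*j)**2 = 4*j**2)
-4008/G(45) = -4008/(4*45**2) = -4008/(4*2025) = -4008/8100 = -4008*1/8100 = -334/675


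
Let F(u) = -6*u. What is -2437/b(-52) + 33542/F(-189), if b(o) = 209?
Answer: 2123360/118503 ≈ 17.918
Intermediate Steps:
-2437/b(-52) + 33542/F(-189) = -2437/209 + 33542/((-6*(-189))) = -2437*1/209 + 33542/1134 = -2437/209 + 33542*(1/1134) = -2437/209 + 16771/567 = 2123360/118503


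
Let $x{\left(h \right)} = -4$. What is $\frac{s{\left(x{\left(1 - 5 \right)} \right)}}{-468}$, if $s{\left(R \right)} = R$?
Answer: $\frac{1}{117} \approx 0.008547$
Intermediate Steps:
$\frac{s{\left(x{\left(1 - 5 \right)} \right)}}{-468} = - \frac{4}{-468} = \left(-4\right) \left(- \frac{1}{468}\right) = \frac{1}{117}$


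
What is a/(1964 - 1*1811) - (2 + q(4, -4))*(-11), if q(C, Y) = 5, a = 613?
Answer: 12394/153 ≈ 81.007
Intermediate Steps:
a/(1964 - 1*1811) - (2 + q(4, -4))*(-11) = 613/(1964 - 1*1811) - (2 + 5)*(-11) = 613/(1964 - 1811) - 7*(-11) = 613/153 - 1*(-77) = 613*(1/153) + 77 = 613/153 + 77 = 12394/153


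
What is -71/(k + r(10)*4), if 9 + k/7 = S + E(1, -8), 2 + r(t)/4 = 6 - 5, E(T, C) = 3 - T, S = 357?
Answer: -71/2434 ≈ -0.029170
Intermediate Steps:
r(t) = -4 (r(t) = -8 + 4*(6 - 5) = -8 + 4*1 = -8 + 4 = -4)
k = 2450 (k = -63 + 7*(357 + (3 - 1*1)) = -63 + 7*(357 + (3 - 1)) = -63 + 7*(357 + 2) = -63 + 7*359 = -63 + 2513 = 2450)
-71/(k + r(10)*4) = -71/(2450 - 4*4) = -71/(2450 - 16) = -71/2434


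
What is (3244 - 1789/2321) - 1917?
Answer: 3078178/2321 ≈ 1326.2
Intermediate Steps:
(3244 - 1789/2321) - 1917 = 7527535/2321 - 1917 = 3078178/2321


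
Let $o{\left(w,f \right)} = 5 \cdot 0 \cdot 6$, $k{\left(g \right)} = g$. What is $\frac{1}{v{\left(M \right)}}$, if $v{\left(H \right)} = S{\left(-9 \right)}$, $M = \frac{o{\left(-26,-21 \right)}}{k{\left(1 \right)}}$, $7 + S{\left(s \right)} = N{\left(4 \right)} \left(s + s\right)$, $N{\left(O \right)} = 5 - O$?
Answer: $- \frac{1}{25} \approx -0.04$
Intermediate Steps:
$o{\left(w,f \right)} = 0$ ($o{\left(w,f \right)} = 0 \cdot 6 = 0$)
$S{\left(s \right)} = -7 + 2 s$ ($S{\left(s \right)} = -7 + \left(5 - 4\right) \left(s + s\right) = -7 + \left(5 - 4\right) 2 s = -7 + 1 \cdot 2 s = -7 + 2 s$)
$M = 0$ ($M = \frac{0}{1} = 0 \cdot 1 = 0$)
$v{\left(H \right)} = -25$ ($v{\left(H \right)} = -7 + 2 \left(-9\right) = -7 - 18 = -25$)
$\frac{1}{v{\left(M \right)}} = \frac{1}{-25} = - \frac{1}{25}$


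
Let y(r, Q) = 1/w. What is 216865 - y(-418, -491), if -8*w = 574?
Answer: 62240259/287 ≈ 2.1687e+5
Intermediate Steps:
w = -287/4 (w = -⅛*574 = -287/4 ≈ -71.750)
y(r, Q) = -4/287 (y(r, Q) = 1/(-287/4) = -4/287)
216865 - y(-418, -491) = 216865 - 1*(-4/287) = 216865 + 4/287 = 62240259/287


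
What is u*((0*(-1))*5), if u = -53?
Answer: 0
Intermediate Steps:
u*((0*(-1))*5) = -53*0*(-1)*5 = -0*5 = -53*0 = 0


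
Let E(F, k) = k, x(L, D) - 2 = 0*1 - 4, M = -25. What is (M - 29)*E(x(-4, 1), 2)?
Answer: -108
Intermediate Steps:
x(L, D) = -2 (x(L, D) = 2 + (0*1 - 4) = 2 + (0 - 4) = 2 - 4 = -2)
(M - 29)*E(x(-4, 1), 2) = (-25 - 29)*2 = -54*2 = -108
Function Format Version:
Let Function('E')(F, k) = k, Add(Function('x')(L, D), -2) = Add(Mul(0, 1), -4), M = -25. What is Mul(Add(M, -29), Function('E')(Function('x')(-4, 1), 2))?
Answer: -108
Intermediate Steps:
Function('x')(L, D) = -2 (Function('x')(L, D) = Add(2, Add(Mul(0, 1), -4)) = Add(2, Add(0, -4)) = Add(2, -4) = -2)
Mul(Add(M, -29), Function('E')(Function('x')(-4, 1), 2)) = Mul(Add(-25, -29), 2) = Mul(-54, 2) = -108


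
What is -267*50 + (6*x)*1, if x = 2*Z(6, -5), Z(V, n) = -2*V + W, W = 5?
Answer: -13434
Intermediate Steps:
Z(V, n) = 5 - 2*V (Z(V, n) = -2*V + 5 = 5 - 2*V)
x = -14 (x = 2*(5 - 2*6) = 2*(5 - 12) = 2*(-7) = -14)
-267*50 + (6*x)*1 = -267*50 + (6*(-14))*1 = -13350 - 84*1 = -13350 - 84 = -13434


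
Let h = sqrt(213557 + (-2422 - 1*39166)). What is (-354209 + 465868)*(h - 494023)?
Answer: -55162114157 + 111659*sqrt(171969) ≈ -5.5116e+10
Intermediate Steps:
h = sqrt(171969) (h = sqrt(213557 + (-2422 - 39166)) = sqrt(213557 - 41588) = sqrt(171969) ≈ 414.69)
(-354209 + 465868)*(h - 494023) = (-354209 + 465868)*(sqrt(171969) - 494023) = 111659*(-494023 + sqrt(171969)) = -55162114157 + 111659*sqrt(171969)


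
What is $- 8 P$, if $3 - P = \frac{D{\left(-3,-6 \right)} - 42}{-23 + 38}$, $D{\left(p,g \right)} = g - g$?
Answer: $- \frac{232}{5} \approx -46.4$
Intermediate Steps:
$D{\left(p,g \right)} = 0$
$P = \frac{29}{5}$ ($P = 3 - \frac{0 - 42}{-23 + 38} = 3 - - \frac{42}{15} = 3 - \left(-42\right) \frac{1}{15} = 3 - - \frac{14}{5} = 3 + \frac{14}{5} = \frac{29}{5} \approx 5.8$)
$- 8 P = \left(-8\right) \frac{29}{5} = - \frac{232}{5}$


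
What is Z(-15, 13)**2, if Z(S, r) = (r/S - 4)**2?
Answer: 28398241/50625 ≈ 560.95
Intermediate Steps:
Z(S, r) = (-4 + r/S)**2
Z(-15, 13)**2 = ((-1*13 + 4*(-15))**2/(-15)**2)**2 = ((-13 - 60)**2/225)**2 = ((1/225)*(-73)**2)**2 = ((1/225)*5329)**2 = (5329/225)**2 = 28398241/50625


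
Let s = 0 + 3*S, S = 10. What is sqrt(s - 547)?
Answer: I*sqrt(517) ≈ 22.738*I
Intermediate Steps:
s = 30 (s = 0 + 3*10 = 0 + 30 = 30)
sqrt(s - 547) = sqrt(30 - 547) = sqrt(-517) = I*sqrt(517)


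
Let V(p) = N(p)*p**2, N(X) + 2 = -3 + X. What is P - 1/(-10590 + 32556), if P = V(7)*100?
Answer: 215266799/21966 ≈ 9800.0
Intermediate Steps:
N(X) = -5 + X (N(X) = -2 + (-3 + X) = -5 + X)
V(p) = p**2*(-5 + p) (V(p) = (-5 + p)*p**2 = p**2*(-5 + p))
P = 9800 (P = (7**2*(-5 + 7))*100 = (49*2)*100 = 98*100 = 9800)
P - 1/(-10590 + 32556) = 9800 - 1/(-10590 + 32556) = 9800 - 1/21966 = 215266799/21966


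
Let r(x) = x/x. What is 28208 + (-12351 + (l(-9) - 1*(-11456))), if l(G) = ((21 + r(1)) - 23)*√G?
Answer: 27313 - 3*I ≈ 27313.0 - 3.0*I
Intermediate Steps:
r(x) = 1
l(G) = -√G (l(G) = ((21 + 1) - 23)*√G = (22 - 23)*√G = -√G)
28208 + (-12351 + (l(-9) - 1*(-11456))) = 28208 + (-12351 + (-√(-9) - 1*(-11456))) = 28208 + (-12351 + (-3*I + 11456)) = 28208 + (-12351 + (11456 - 3*I)) = 28208 + (-895 - 3*I) = 27313 - 3*I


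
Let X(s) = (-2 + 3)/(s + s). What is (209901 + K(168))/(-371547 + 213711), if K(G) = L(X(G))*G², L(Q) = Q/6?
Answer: -209915/157836 ≈ -1.3300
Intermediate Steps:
X(s) = 1/(2*s)
L(Q) = Q/6 (L(Q) = Q*(⅙) = Q/6)
K(G) = G/12 (K(G) = ((1/(2*G))/6)*G² = (1/(12*G))*G² = G/12)
(209901 + K(168))/(-371547 + 213711) = (209901 + (1/12)*168)/(-371547 + 213711) = (209901 + 14)/(-157836) = 209915*(-1/157836) = -209915/157836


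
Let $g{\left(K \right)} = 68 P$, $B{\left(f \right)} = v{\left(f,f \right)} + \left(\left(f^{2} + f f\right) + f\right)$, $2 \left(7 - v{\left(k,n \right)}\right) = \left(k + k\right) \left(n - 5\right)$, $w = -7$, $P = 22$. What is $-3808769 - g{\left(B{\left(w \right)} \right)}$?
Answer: $-3810265$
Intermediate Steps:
$v{\left(k,n \right)} = 7 - k \left(-5 + n\right)$ ($v{\left(k,n \right)} = 7 - \frac{\left(k + k\right) \left(n - 5\right)}{2} = 7 - \frac{2 k \left(-5 + n\right)}{2} = 7 - k \left(-5 + n\right)$)
$B{\left(f \right)} = 7 + f^{2} + 6 f$ ($B{\left(f \right)} = \left(7 + 5 f - f f\right) + \left(\left(f^{2} + f f\right) + f\right) = \left(7 + 5 f - f^{2}\right) + \left(\left(f^{2} + f^{2}\right) + f\right) = \left(7 - f^{2} + 5 f\right) + \left(2 f^{2} + f\right) = \left(7 - f^{2} + 5 f\right) + \left(f + 2 f^{2}\right) = 7 + f^{2} + 6 f$)
$g{\left(K \right)} = 1496$ ($g{\left(K \right)} = 68 \cdot 22 = 1496$)
$-3808769 - g{\left(B{\left(w \right)} \right)} = -3808769 - 1496 = -3810265$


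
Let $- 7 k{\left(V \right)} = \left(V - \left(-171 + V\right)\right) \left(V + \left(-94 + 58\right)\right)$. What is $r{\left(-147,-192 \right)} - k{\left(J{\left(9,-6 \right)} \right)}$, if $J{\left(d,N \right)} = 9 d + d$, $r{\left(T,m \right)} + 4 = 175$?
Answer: $\frac{10431}{7} \approx 1490.1$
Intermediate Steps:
$r{\left(T,m \right)} = 171$ ($r{\left(T,m \right)} = -4 + 175 = 171$)
$J{\left(d,N \right)} = 10 d$
$k{\left(V \right)} = \frac{6156}{7} - \frac{171 V}{7}$ ($k{\left(V \right)} = - \frac{\left(V - \left(-171 + V\right)\right) \left(V + \left(-94 + 58\right)\right)}{7} = - \frac{171 \left(V - 36\right)}{7} = - \frac{171 \left(-36 + V\right)}{7} = - \frac{-6156 + 171 V}{7} = \frac{6156}{7} - \frac{171 V}{7}$)
$r{\left(-147,-192 \right)} - k{\left(J{\left(9,-6 \right)} \right)} = 171 - \left(\frac{6156}{7} - \frac{171 \cdot 10 \cdot 9}{7}\right) = 171 - \left(\frac{6156}{7} - \frac{15390}{7}\right) = 171 - - \frac{9234}{7} = 171 + \frac{9234}{7} = \frac{10431}{7}$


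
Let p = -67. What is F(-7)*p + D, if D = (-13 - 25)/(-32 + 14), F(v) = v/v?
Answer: -584/9 ≈ -64.889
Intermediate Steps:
F(v) = 1
D = 19/9 (D = -38/(-18) = -38*(-1/18) = 19/9 ≈ 2.1111)
F(-7)*p + D = 1*(-67) + 19/9 = -67 + 19/9 = -584/9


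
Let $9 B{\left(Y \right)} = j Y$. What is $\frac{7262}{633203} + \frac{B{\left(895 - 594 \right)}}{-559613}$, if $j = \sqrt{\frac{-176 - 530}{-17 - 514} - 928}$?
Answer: $\frac{7262}{633203} - \frac{301 i \sqrt{29031658}}{891463509} \approx 0.011469 - 0.0018193 i$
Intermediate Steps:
$j = \frac{i \sqrt{29031658}}{177}$ ($j = \sqrt{- \frac{706}{-531} - 928} = \sqrt{\left(-706\right) \left(- \frac{1}{531}\right) - 928} = \sqrt{\frac{706}{531} - 928} = \sqrt{- \frac{492062}{531}} = \frac{i \sqrt{29031658}}{177} \approx 30.441 i$)
$B{\left(Y \right)} = \frac{i Y \sqrt{29031658}}{1593}$ ($B{\left(Y \right)} = \frac{\frac{i \sqrt{29031658}}{177} Y}{9} = \frac{\frac{1}{177} i Y \sqrt{29031658}}{9} = \frac{i Y \sqrt{29031658}}{1593}$)
$\frac{7262}{633203} + \frac{B{\left(895 - 594 \right)}}{-559613} = \frac{7262}{633203} + \frac{\frac{1}{1593} i \left(895 - 594\right) \sqrt{29031658}}{-559613} = 7262 \cdot \frac{1}{633203} + \frac{1}{1593} i 301 \sqrt{29031658} \left(- \frac{1}{559613}\right) = \frac{7262}{633203} + \frac{301 i \sqrt{29031658}}{1593} \left(- \frac{1}{559613}\right) = \frac{7262}{633203} - \frac{301 i \sqrt{29031658}}{891463509}$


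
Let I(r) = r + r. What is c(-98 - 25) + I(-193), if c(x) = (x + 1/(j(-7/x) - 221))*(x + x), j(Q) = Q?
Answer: 405915865/13588 ≈ 29873.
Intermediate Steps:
I(r) = 2*r
c(x) = 2*x*(x + 1/(-221 - 7/x)) (c(x) = (x + 1/(-7/x - 221))*(x + x) = (x + 1/(-221 - 7/x))*(2*x) = 2*x*(x + 1/(-221 - 7/x)))
c(-98 - 25) + I(-193) = (-98 - 25)²*(12 + 442*(-98 - 25))/(7 + 221*(-98 - 25)) + 2*(-193) = (-123)²*(12 + 442*(-123))/(7 + 221*(-123)) - 386 = 15129*(12 - 54366)/(7 - 27183) - 386 = 15129*(-54354)/(-27176) - 386 = 15129*(-1/27176)*(-54354) - 386 = 411160833/13588 - 386 = 405915865/13588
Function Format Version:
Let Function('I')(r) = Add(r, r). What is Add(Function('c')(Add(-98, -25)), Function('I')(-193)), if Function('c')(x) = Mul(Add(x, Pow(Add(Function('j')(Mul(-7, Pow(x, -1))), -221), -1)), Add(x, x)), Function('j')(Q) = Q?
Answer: Rational(405915865, 13588) ≈ 29873.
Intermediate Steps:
Function('I')(r) = Mul(2, r)
Function('c')(x) = Mul(2, x, Add(x, Pow(Add(-221, Mul(-7, Pow(x, -1))), -1))) (Function('c')(x) = Mul(Add(x, Pow(Add(Mul(-7, Pow(x, -1)), -221), -1)), Add(x, x)) = Mul(Add(x, Pow(Add(-221, Mul(-7, Pow(x, -1))), -1)), Mul(2, x)) = Mul(2, x, Add(x, Pow(Add(-221, Mul(-7, Pow(x, -1))), -1))))
Add(Function('c')(Add(-98, -25)), Function('I')(-193)) = Add(Mul(Pow(Add(-98, -25), 2), Pow(Add(7, Mul(221, Add(-98, -25))), -1), Add(12, Mul(442, Add(-98, -25)))), Mul(2, -193)) = Add(Mul(Pow(-123, 2), Pow(Add(7, Mul(221, -123)), -1), Add(12, Mul(442, -123))), -386) = Add(Mul(15129, Pow(Add(7, -27183), -1), Add(12, -54366)), -386) = Add(Mul(15129, Pow(-27176, -1), -54354), -386) = Add(Mul(15129, Rational(-1, 27176), -54354), -386) = Add(Rational(411160833, 13588), -386) = Rational(405915865, 13588)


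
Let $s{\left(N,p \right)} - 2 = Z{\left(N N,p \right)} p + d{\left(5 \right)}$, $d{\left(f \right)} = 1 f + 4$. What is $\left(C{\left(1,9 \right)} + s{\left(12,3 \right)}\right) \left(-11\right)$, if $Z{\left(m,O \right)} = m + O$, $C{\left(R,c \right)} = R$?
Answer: $-4983$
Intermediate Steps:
$d{\left(f \right)} = 4 + f$ ($d{\left(f \right)} = f + 4 = 4 + f$)
$Z{\left(m,O \right)} = O + m$
$s{\left(N,p \right)} = 11 + p \left(p + N^{2}\right)$ ($s{\left(N,p \right)} = 2 + \left(\left(p + N N\right) p + \left(4 + 5\right)\right) = 2 + \left(\left(p + N^{2}\right) p + 9\right) = 2 + \left(p \left(p + N^{2}\right) + 9\right) = 2 + \left(9 + p \left(p + N^{2}\right)\right) = 11 + p \left(p + N^{2}\right)$)
$\left(C{\left(1,9 \right)} + s{\left(12,3 \right)}\right) \left(-11\right) = \left(1 + \left(11 + 3 \left(3 + 12^{2}\right)\right)\right) \left(-11\right) = \left(1 + \left(11 + 3 \left(3 + 144\right)\right)\right) \left(-11\right) = \left(1 + \left(11 + 3 \cdot 147\right)\right) \left(-11\right) = \left(1 + \left(11 + 441\right)\right) \left(-11\right) = \left(1 + 452\right) \left(-11\right) = 453 \left(-11\right) = -4983$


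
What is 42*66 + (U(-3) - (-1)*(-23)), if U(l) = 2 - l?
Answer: 2754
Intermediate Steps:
42*66 + (U(-3) - (-1)*(-23)) = 42*66 + ((2 - 1*(-3)) - (-1)*(-23)) = 2772 + ((2 + 3) - 1*23) = 2772 + (5 - 23) = 2772 - 18 = 2754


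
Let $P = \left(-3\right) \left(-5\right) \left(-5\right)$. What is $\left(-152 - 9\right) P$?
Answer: $12075$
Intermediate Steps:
$P = -75$ ($P = 15 \left(-5\right) = -75$)
$\left(-152 - 9\right) P = \left(-152 - 9\right) \left(-75\right) = \left(-161\right) \left(-75\right) = 12075$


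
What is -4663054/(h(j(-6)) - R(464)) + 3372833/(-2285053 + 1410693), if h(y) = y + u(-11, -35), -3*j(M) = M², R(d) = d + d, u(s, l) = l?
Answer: 814779876653/170500200 ≈ 4778.8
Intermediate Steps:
R(d) = 2*d
j(M) = -M²/3
h(y) = -35 + y (h(y) = y - 35 = -35 + y)
-4663054/(h(j(-6)) - R(464)) + 3372833/(-2285053 + 1410693) = -4663054/((-35 - ⅓*(-6)²) - 2*464) + 3372833/(-2285053 + 1410693) = -4663054/((-35 - ⅓*36) - 1*928) + 3372833/(-874360) = -4663054/((-35 - 12) - 928) + 3372833*(-1/874360) = -4663054/(-47 - 928) - 3372833/874360 = -4663054/(-975) - 3372833/874360 = -4663054*(-1/975) - 3372833/874360 = 4663054/975 - 3372833/874360 = 814779876653/170500200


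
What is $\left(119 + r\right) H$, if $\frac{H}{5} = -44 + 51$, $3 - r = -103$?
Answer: $7875$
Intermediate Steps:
$r = 106$ ($r = 3 - -103 = 3 + 103 = 106$)
$H = 35$ ($H = 5 \left(-44 + 51\right) = 5 \cdot 7 = 35$)
$\left(119 + r\right) H = \left(119 + 106\right) 35 = 225 \cdot 35 = 7875$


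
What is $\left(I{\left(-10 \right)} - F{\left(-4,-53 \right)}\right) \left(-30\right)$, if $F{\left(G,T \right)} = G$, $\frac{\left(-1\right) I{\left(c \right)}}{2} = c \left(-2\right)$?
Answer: $1080$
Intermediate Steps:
$I{\left(c \right)} = 4 c$ ($I{\left(c \right)} = - 2 c \left(-2\right) = - 2 \left(- 2 c\right) = 4 c$)
$\left(I{\left(-10 \right)} - F{\left(-4,-53 \right)}\right) \left(-30\right) = \left(4 \left(-10\right) - -4\right) \left(-30\right) = \left(-40 + 4\right) \left(-30\right) = \left(-36\right) \left(-30\right) = 1080$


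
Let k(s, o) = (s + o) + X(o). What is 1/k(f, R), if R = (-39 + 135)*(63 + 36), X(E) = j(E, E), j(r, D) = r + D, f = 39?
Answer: 1/28551 ≈ 3.5025e-5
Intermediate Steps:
j(r, D) = D + r
X(E) = 2*E (X(E) = E + E = 2*E)
R = 9504 (R = 96*99 = 9504)
k(s, o) = s + 3*o (k(s, o) = (s + o) + 2*o = (o + s) + 2*o = s + 3*o)
1/k(f, R) = 1/(39 + 3*9504) = 1/(39 + 28512) = 1/28551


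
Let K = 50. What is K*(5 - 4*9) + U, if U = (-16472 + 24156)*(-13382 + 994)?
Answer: -95190942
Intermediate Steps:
U = -95189392 (U = 7684*(-12388) = -95189392)
K*(5 - 4*9) + U = 50*(5 - 4*9) - 95189392 = 50*(5 - 36) - 95189392 = 50*(-31) - 95189392 = -1550 - 95189392 = -95190942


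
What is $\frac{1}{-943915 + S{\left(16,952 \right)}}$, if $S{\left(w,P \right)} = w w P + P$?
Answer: $- \frac{1}{699251} \approx -1.4301 \cdot 10^{-6}$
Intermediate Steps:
$S{\left(w,P \right)} = P + P w^{2}$ ($S{\left(w,P \right)} = w^{2} P + P = P w^{2} + P = P + P w^{2}$)
$\frac{1}{-943915 + S{\left(16,952 \right)}} = \frac{1}{-943915 + 952 \left(1 + 16^{2}\right)} = \frac{1}{-943915 + 952 \left(1 + 256\right)} = \frac{1}{-943915 + 952 \cdot 257} = \frac{1}{-943915 + 244664} = \frac{1}{-699251} = - \frac{1}{699251}$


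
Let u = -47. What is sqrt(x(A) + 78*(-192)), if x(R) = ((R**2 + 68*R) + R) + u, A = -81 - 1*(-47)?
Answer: I*sqrt(16213) ≈ 127.33*I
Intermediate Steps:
A = -34 (A = -81 + 47 = -34)
x(R) = -47 + R**2 + 69*R (x(R) = ((R**2 + 68*R) + R) - 47 = (R**2 + 69*R) - 47 = -47 + R**2 + 69*R)
sqrt(x(A) + 78*(-192)) = sqrt((-47 + (-34)**2 + 69*(-34)) + 78*(-192)) = sqrt((-47 + 1156 - 2346) - 14976) = sqrt(-1237 - 14976) = sqrt(-16213) = I*sqrt(16213)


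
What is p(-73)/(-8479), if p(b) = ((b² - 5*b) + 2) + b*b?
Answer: -11025/8479 ≈ -1.3003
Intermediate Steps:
p(b) = 2 - 5*b + 2*b² (p(b) = (2 + b² - 5*b) + b² = 2 - 5*b + 2*b²)
p(-73)/(-8479) = (2 - 5*(-73) + 2*(-73)²)/(-8479) = (2 + 365 + 2*5329)*(-1/8479) = (2 + 365 + 10658)*(-1/8479) = 11025*(-1/8479) = -11025/8479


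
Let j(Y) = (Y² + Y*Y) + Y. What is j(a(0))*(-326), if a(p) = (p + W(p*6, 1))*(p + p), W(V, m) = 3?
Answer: 0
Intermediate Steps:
a(p) = 2*p*(3 + p) (a(p) = (p + 3)*(p + p) = (3 + p)*(2*p) = 2*p*(3 + p))
j(Y) = Y + 2*Y² (j(Y) = (Y² + Y²) + Y = 2*Y² + Y = Y + 2*Y²)
j(a(0))*(-326) = ((2*0*(3 + 0))*(1 + 2*(2*0*(3 + 0))))*(-326) = ((2*0*3)*(1 + 2*(2*0*3)))*(-326) = (0*(1 + 2*0))*(-326) = (0*(1 + 0))*(-326) = (0*1)*(-326) = 0*(-326) = 0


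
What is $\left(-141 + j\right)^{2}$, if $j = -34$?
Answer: $30625$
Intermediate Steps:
$\left(-141 + j\right)^{2} = \left(-141 - 34\right)^{2} = \left(-175\right)^{2} = 30625$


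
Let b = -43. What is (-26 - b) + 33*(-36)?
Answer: -1171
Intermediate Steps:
(-26 - b) + 33*(-36) = (-26 - 1*(-43)) + 33*(-36) = (-26 + 43) - 1188 = 17 - 1188 = -1171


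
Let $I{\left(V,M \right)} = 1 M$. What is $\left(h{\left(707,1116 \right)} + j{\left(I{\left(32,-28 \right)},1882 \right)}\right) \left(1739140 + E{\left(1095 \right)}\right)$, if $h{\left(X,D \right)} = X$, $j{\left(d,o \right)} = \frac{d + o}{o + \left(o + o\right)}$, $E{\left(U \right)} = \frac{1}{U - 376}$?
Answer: $\frac{832288967794956}{676579} \approx 1.2301 \cdot 10^{9}$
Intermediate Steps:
$I{\left(V,M \right)} = M$
$E{\left(U \right)} = \frac{1}{-376 + U}$
$j{\left(d,o \right)} = \frac{d + o}{3 o}$ ($j{\left(d,o \right)} = \frac{d + o}{o + 2 o} = \frac{d + o}{3 o}$)
$\left(h{\left(707,1116 \right)} + j{\left(I{\left(32,-28 \right)},1882 \right)}\right) \left(1739140 + E{\left(1095 \right)}\right) = \left(707 + \frac{-28 + 1882}{3 \cdot 1882}\right) \left(1739140 + \frac{1}{-376 + 1095}\right) = \left(707 + \frac{1}{3} \cdot \frac{1}{1882} \cdot 1854\right) \left(1739140 + \frac{1}{719}\right) = \left(707 + \frac{309}{941}\right) \left(1739140 + \frac{1}{719}\right) = \frac{665596}{941} \cdot \frac{1250441661}{719} = \frac{832288967794956}{676579}$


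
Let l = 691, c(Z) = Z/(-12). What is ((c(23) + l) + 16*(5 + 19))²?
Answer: 165817129/144 ≈ 1.1515e+6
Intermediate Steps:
c(Z) = -Z/12 (c(Z) = Z*(-1/12) = -Z/12)
((c(23) + l) + 16*(5 + 19))² = ((-1/12*23 + 691) + 16*(5 + 19))² = ((-23/12 + 691) + 16*24)² = (8269/12 + 384)² = (12877/12)² = 165817129/144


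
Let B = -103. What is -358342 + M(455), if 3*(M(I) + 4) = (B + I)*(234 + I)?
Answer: -832510/3 ≈ -2.7750e+5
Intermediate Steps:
M(I) = -4 + (-103 + I)*(234 + I)/3 (M(I) = -4 + ((-103 + I)*(234 + I))/3 = -4 + (-103 + I)*(234 + I)/3)
-358342 + M(455) = -358342 + (-8038 + (1/3)*455**2 + (131/3)*455) = -358342 + (-8038 + (1/3)*207025 + 59605/3) = -358342 + (-8038 + 207025/3 + 59605/3) = -358342 + 242516/3 = -832510/3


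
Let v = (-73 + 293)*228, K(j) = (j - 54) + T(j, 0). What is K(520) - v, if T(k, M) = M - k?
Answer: -50214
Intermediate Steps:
K(j) = -54 (K(j) = (j - 54) + (0 - j) = (-54 + j) - j = -54)
v = 50160 (v = 220*228 = 50160)
K(520) - v = -54 - 1*50160 = -54 - 50160 = -50214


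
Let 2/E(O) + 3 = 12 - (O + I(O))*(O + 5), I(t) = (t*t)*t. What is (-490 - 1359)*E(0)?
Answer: -3698/9 ≈ -410.89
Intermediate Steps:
I(t) = t**3 (I(t) = t**2*t = t**3)
E(O) = 2/(9 - (5 + O)*(O + O**3)) (E(O) = 2/(-3 + (12 - (O + O**3)*(O + 5))) = 2/(-3 + (12 - (O + O**3)*(5 + O))) = 2/(-3 + (12 - (5 + O)*(O + O**3))) = 2/(9 - (5 + O)*(O + O**3)))
(-490 - 1359)*E(0) = (-490 - 1359)*(-2/(-9 + 0**2 + 0**4 + 5*0 + 5*0**3)) = -(-3698)/(-9 + 0 + 0 + 0 + 5*0) = -(-3698)/(-9 + 0 + 0 + 0 + 0) = -(-3698)/(-9) = -(-3698)*(-1)/9 = -1849*2/9 = -3698/9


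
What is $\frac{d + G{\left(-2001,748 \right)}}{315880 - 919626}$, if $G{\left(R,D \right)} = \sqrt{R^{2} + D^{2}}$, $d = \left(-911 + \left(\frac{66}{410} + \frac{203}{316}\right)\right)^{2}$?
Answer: $- \frac{3476580769476369}{2533588935706400} - \frac{\sqrt{4563505}}{603746} \approx -1.3757$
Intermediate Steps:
$d = \frac{3476580769476369}{4196448400}$ ($d = \left(-911 + \left(66 \cdot \frac{1}{410} + 203 \cdot \frac{1}{316}\right)\right)^{2} = \left(-911 + \left(\frac{33}{205} + \frac{203}{316}\right)\right)^{2} = \left(-911 + \frac{52043}{64780}\right)^{2} = \left(- \frac{58962537}{64780}\right)^{2} = \frac{3476580769476369}{4196448400} \approx 8.2846 \cdot 10^{5}$)
$G{\left(R,D \right)} = \sqrt{D^{2} + R^{2}}$
$\frac{d + G{\left(-2001,748 \right)}}{315880 - 919626} = \frac{\frac{3476580769476369}{4196448400} + \sqrt{748^{2} + \left(-2001\right)^{2}}}{315880 - 919626} = \frac{\frac{3476580769476369}{4196448400} + \sqrt{559504 + 4004001}}{-603746} = \left(\frac{3476580769476369}{4196448400} + \sqrt{4563505}\right) \left(- \frac{1}{603746}\right) = - \frac{3476580769476369}{2533588935706400} - \frac{\sqrt{4563505}}{603746}$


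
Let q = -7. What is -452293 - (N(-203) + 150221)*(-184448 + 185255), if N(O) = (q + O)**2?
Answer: -157269340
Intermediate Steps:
N(O) = (-7 + O)**2
-452293 - (N(-203) + 150221)*(-184448 + 185255) = -452293 - ((-7 - 203)**2 + 150221)*(-184448 + 185255) = -452293 - ((-210)**2 + 150221)*807 = -452293 - (44100 + 150221)*807 = -452293 - 194321*807 = -452293 - 1*156817047 = -452293 - 156817047 = -157269340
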